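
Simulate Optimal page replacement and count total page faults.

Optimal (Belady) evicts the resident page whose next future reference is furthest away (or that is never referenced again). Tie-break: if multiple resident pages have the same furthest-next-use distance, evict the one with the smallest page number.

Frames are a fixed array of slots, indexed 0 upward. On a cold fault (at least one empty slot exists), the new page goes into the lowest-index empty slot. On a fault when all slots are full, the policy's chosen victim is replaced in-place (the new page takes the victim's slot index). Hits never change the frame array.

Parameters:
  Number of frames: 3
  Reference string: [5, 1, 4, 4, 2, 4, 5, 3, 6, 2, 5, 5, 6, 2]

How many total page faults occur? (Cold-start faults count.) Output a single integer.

Step 0: ref 5 → FAULT, frames=[5,-,-]
Step 1: ref 1 → FAULT, frames=[5,1,-]
Step 2: ref 4 → FAULT, frames=[5,1,4]
Step 3: ref 4 → HIT, frames=[5,1,4]
Step 4: ref 2 → FAULT (evict 1), frames=[5,2,4]
Step 5: ref 4 → HIT, frames=[5,2,4]
Step 6: ref 5 → HIT, frames=[5,2,4]
Step 7: ref 3 → FAULT (evict 4), frames=[5,2,3]
Step 8: ref 6 → FAULT (evict 3), frames=[5,2,6]
Step 9: ref 2 → HIT, frames=[5,2,6]
Step 10: ref 5 → HIT, frames=[5,2,6]
Step 11: ref 5 → HIT, frames=[5,2,6]
Step 12: ref 6 → HIT, frames=[5,2,6]
Step 13: ref 2 → HIT, frames=[5,2,6]
Total faults: 6

Answer: 6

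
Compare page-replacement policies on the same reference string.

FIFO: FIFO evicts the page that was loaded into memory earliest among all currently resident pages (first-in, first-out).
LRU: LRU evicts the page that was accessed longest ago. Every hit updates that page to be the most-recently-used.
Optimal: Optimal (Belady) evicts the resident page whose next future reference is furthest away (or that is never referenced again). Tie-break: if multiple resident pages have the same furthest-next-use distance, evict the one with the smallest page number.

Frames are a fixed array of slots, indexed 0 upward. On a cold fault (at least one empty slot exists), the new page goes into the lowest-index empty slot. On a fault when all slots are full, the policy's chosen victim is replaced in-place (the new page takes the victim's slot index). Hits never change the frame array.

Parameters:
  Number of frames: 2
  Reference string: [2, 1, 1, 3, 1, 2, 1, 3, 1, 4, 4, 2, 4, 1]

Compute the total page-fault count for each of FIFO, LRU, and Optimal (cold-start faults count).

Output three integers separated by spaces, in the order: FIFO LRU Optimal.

Answer: 9 8 8

Derivation:
--- FIFO ---
  step 0: ref 2 -> FAULT, frames=[2,-] (faults so far: 1)
  step 1: ref 1 -> FAULT, frames=[2,1] (faults so far: 2)
  step 2: ref 1 -> HIT, frames=[2,1] (faults so far: 2)
  step 3: ref 3 -> FAULT, evict 2, frames=[3,1] (faults so far: 3)
  step 4: ref 1 -> HIT, frames=[3,1] (faults so far: 3)
  step 5: ref 2 -> FAULT, evict 1, frames=[3,2] (faults so far: 4)
  step 6: ref 1 -> FAULT, evict 3, frames=[1,2] (faults so far: 5)
  step 7: ref 3 -> FAULT, evict 2, frames=[1,3] (faults so far: 6)
  step 8: ref 1 -> HIT, frames=[1,3] (faults so far: 6)
  step 9: ref 4 -> FAULT, evict 1, frames=[4,3] (faults so far: 7)
  step 10: ref 4 -> HIT, frames=[4,3] (faults so far: 7)
  step 11: ref 2 -> FAULT, evict 3, frames=[4,2] (faults so far: 8)
  step 12: ref 4 -> HIT, frames=[4,2] (faults so far: 8)
  step 13: ref 1 -> FAULT, evict 4, frames=[1,2] (faults so far: 9)
  FIFO total faults: 9
--- LRU ---
  step 0: ref 2 -> FAULT, frames=[2,-] (faults so far: 1)
  step 1: ref 1 -> FAULT, frames=[2,1] (faults so far: 2)
  step 2: ref 1 -> HIT, frames=[2,1] (faults so far: 2)
  step 3: ref 3 -> FAULT, evict 2, frames=[3,1] (faults so far: 3)
  step 4: ref 1 -> HIT, frames=[3,1] (faults so far: 3)
  step 5: ref 2 -> FAULT, evict 3, frames=[2,1] (faults so far: 4)
  step 6: ref 1 -> HIT, frames=[2,1] (faults so far: 4)
  step 7: ref 3 -> FAULT, evict 2, frames=[3,1] (faults so far: 5)
  step 8: ref 1 -> HIT, frames=[3,1] (faults so far: 5)
  step 9: ref 4 -> FAULT, evict 3, frames=[4,1] (faults so far: 6)
  step 10: ref 4 -> HIT, frames=[4,1] (faults so far: 6)
  step 11: ref 2 -> FAULT, evict 1, frames=[4,2] (faults so far: 7)
  step 12: ref 4 -> HIT, frames=[4,2] (faults so far: 7)
  step 13: ref 1 -> FAULT, evict 2, frames=[4,1] (faults so far: 8)
  LRU total faults: 8
--- Optimal ---
  step 0: ref 2 -> FAULT, frames=[2,-] (faults so far: 1)
  step 1: ref 1 -> FAULT, frames=[2,1] (faults so far: 2)
  step 2: ref 1 -> HIT, frames=[2,1] (faults so far: 2)
  step 3: ref 3 -> FAULT, evict 2, frames=[3,1] (faults so far: 3)
  step 4: ref 1 -> HIT, frames=[3,1] (faults so far: 3)
  step 5: ref 2 -> FAULT, evict 3, frames=[2,1] (faults so far: 4)
  step 6: ref 1 -> HIT, frames=[2,1] (faults so far: 4)
  step 7: ref 3 -> FAULT, evict 2, frames=[3,1] (faults so far: 5)
  step 8: ref 1 -> HIT, frames=[3,1] (faults so far: 5)
  step 9: ref 4 -> FAULT, evict 3, frames=[4,1] (faults so far: 6)
  step 10: ref 4 -> HIT, frames=[4,1] (faults so far: 6)
  step 11: ref 2 -> FAULT, evict 1, frames=[4,2] (faults so far: 7)
  step 12: ref 4 -> HIT, frames=[4,2] (faults so far: 7)
  step 13: ref 1 -> FAULT, evict 2, frames=[4,1] (faults so far: 8)
  Optimal total faults: 8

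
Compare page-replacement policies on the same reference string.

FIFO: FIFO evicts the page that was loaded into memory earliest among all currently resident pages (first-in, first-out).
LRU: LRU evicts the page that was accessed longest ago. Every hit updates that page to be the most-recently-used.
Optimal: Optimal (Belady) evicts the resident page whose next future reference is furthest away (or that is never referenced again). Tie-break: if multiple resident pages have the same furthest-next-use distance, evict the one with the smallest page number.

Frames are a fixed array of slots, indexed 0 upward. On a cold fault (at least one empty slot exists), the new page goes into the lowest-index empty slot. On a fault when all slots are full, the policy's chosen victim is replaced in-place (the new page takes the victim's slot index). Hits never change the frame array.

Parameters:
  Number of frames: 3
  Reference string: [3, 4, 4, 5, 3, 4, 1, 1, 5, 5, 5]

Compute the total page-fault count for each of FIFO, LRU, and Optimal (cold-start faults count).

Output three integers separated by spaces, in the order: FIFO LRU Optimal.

Answer: 4 5 4

Derivation:
--- FIFO ---
  step 0: ref 3 -> FAULT, frames=[3,-,-] (faults so far: 1)
  step 1: ref 4 -> FAULT, frames=[3,4,-] (faults so far: 2)
  step 2: ref 4 -> HIT, frames=[3,4,-] (faults so far: 2)
  step 3: ref 5 -> FAULT, frames=[3,4,5] (faults so far: 3)
  step 4: ref 3 -> HIT, frames=[3,4,5] (faults so far: 3)
  step 5: ref 4 -> HIT, frames=[3,4,5] (faults so far: 3)
  step 6: ref 1 -> FAULT, evict 3, frames=[1,4,5] (faults so far: 4)
  step 7: ref 1 -> HIT, frames=[1,4,5] (faults so far: 4)
  step 8: ref 5 -> HIT, frames=[1,4,5] (faults so far: 4)
  step 9: ref 5 -> HIT, frames=[1,4,5] (faults so far: 4)
  step 10: ref 5 -> HIT, frames=[1,4,5] (faults so far: 4)
  FIFO total faults: 4
--- LRU ---
  step 0: ref 3 -> FAULT, frames=[3,-,-] (faults so far: 1)
  step 1: ref 4 -> FAULT, frames=[3,4,-] (faults so far: 2)
  step 2: ref 4 -> HIT, frames=[3,4,-] (faults so far: 2)
  step 3: ref 5 -> FAULT, frames=[3,4,5] (faults so far: 3)
  step 4: ref 3 -> HIT, frames=[3,4,5] (faults so far: 3)
  step 5: ref 4 -> HIT, frames=[3,4,5] (faults so far: 3)
  step 6: ref 1 -> FAULT, evict 5, frames=[3,4,1] (faults so far: 4)
  step 7: ref 1 -> HIT, frames=[3,4,1] (faults so far: 4)
  step 8: ref 5 -> FAULT, evict 3, frames=[5,4,1] (faults so far: 5)
  step 9: ref 5 -> HIT, frames=[5,4,1] (faults so far: 5)
  step 10: ref 5 -> HIT, frames=[5,4,1] (faults so far: 5)
  LRU total faults: 5
--- Optimal ---
  step 0: ref 3 -> FAULT, frames=[3,-,-] (faults so far: 1)
  step 1: ref 4 -> FAULT, frames=[3,4,-] (faults so far: 2)
  step 2: ref 4 -> HIT, frames=[3,4,-] (faults so far: 2)
  step 3: ref 5 -> FAULT, frames=[3,4,5] (faults so far: 3)
  step 4: ref 3 -> HIT, frames=[3,4,5] (faults so far: 3)
  step 5: ref 4 -> HIT, frames=[3,4,5] (faults so far: 3)
  step 6: ref 1 -> FAULT, evict 3, frames=[1,4,5] (faults so far: 4)
  step 7: ref 1 -> HIT, frames=[1,4,5] (faults so far: 4)
  step 8: ref 5 -> HIT, frames=[1,4,5] (faults so far: 4)
  step 9: ref 5 -> HIT, frames=[1,4,5] (faults so far: 4)
  step 10: ref 5 -> HIT, frames=[1,4,5] (faults so far: 4)
  Optimal total faults: 4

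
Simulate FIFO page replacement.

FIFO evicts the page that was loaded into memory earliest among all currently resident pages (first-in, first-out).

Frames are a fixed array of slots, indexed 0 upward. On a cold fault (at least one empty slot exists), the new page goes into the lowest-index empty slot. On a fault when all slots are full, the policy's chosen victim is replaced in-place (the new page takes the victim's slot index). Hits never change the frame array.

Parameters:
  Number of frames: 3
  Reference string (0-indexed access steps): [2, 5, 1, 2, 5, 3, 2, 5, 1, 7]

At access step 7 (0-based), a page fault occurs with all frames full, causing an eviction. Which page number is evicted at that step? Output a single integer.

Answer: 1

Derivation:
Step 0: ref 2 -> FAULT, frames=[2,-,-]
Step 1: ref 5 -> FAULT, frames=[2,5,-]
Step 2: ref 1 -> FAULT, frames=[2,5,1]
Step 3: ref 2 -> HIT, frames=[2,5,1]
Step 4: ref 5 -> HIT, frames=[2,5,1]
Step 5: ref 3 -> FAULT, evict 2, frames=[3,5,1]
Step 6: ref 2 -> FAULT, evict 5, frames=[3,2,1]
Step 7: ref 5 -> FAULT, evict 1, frames=[3,2,5]
At step 7: evicted page 1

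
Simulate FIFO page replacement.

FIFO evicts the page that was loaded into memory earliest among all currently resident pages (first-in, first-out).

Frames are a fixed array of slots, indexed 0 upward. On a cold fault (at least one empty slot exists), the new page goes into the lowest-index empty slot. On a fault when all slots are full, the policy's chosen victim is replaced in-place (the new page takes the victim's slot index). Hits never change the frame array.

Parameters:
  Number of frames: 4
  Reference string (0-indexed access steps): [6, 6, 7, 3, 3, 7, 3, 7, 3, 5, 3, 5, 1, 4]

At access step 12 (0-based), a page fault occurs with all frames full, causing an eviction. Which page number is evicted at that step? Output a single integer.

Step 0: ref 6 -> FAULT, frames=[6,-,-,-]
Step 1: ref 6 -> HIT, frames=[6,-,-,-]
Step 2: ref 7 -> FAULT, frames=[6,7,-,-]
Step 3: ref 3 -> FAULT, frames=[6,7,3,-]
Step 4: ref 3 -> HIT, frames=[6,7,3,-]
Step 5: ref 7 -> HIT, frames=[6,7,3,-]
Step 6: ref 3 -> HIT, frames=[6,7,3,-]
Step 7: ref 7 -> HIT, frames=[6,7,3,-]
Step 8: ref 3 -> HIT, frames=[6,7,3,-]
Step 9: ref 5 -> FAULT, frames=[6,7,3,5]
Step 10: ref 3 -> HIT, frames=[6,7,3,5]
Step 11: ref 5 -> HIT, frames=[6,7,3,5]
Step 12: ref 1 -> FAULT, evict 6, frames=[1,7,3,5]
At step 12: evicted page 6

Answer: 6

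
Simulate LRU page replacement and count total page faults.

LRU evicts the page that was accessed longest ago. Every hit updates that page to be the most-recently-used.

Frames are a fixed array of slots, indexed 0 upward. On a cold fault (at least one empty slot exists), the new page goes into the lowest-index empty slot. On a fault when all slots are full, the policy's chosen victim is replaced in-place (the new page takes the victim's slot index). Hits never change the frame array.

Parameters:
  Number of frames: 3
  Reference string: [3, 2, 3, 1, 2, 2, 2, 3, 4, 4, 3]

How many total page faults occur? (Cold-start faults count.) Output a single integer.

Answer: 4

Derivation:
Step 0: ref 3 → FAULT, frames=[3,-,-]
Step 1: ref 2 → FAULT, frames=[3,2,-]
Step 2: ref 3 → HIT, frames=[3,2,-]
Step 3: ref 1 → FAULT, frames=[3,2,1]
Step 4: ref 2 → HIT, frames=[3,2,1]
Step 5: ref 2 → HIT, frames=[3,2,1]
Step 6: ref 2 → HIT, frames=[3,2,1]
Step 7: ref 3 → HIT, frames=[3,2,1]
Step 8: ref 4 → FAULT (evict 1), frames=[3,2,4]
Step 9: ref 4 → HIT, frames=[3,2,4]
Step 10: ref 3 → HIT, frames=[3,2,4]
Total faults: 4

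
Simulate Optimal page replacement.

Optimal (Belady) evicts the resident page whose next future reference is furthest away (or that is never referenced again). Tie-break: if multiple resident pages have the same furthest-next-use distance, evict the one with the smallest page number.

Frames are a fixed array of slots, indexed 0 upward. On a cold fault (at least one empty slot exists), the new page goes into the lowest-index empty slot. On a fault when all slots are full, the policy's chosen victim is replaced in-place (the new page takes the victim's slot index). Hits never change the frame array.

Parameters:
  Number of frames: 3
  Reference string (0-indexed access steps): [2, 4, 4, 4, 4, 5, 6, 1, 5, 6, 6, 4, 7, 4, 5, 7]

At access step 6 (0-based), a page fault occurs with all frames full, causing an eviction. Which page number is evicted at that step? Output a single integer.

Step 0: ref 2 -> FAULT, frames=[2,-,-]
Step 1: ref 4 -> FAULT, frames=[2,4,-]
Step 2: ref 4 -> HIT, frames=[2,4,-]
Step 3: ref 4 -> HIT, frames=[2,4,-]
Step 4: ref 4 -> HIT, frames=[2,4,-]
Step 5: ref 5 -> FAULT, frames=[2,4,5]
Step 6: ref 6 -> FAULT, evict 2, frames=[6,4,5]
At step 6: evicted page 2

Answer: 2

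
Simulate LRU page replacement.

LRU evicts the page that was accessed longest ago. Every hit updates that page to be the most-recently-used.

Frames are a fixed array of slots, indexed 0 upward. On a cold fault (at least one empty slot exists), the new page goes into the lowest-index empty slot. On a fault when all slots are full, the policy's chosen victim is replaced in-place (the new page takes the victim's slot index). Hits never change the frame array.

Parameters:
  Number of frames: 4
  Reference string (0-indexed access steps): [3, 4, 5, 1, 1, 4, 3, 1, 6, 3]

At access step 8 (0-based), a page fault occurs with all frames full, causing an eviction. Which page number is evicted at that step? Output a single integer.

Answer: 5

Derivation:
Step 0: ref 3 -> FAULT, frames=[3,-,-,-]
Step 1: ref 4 -> FAULT, frames=[3,4,-,-]
Step 2: ref 5 -> FAULT, frames=[3,4,5,-]
Step 3: ref 1 -> FAULT, frames=[3,4,5,1]
Step 4: ref 1 -> HIT, frames=[3,4,5,1]
Step 5: ref 4 -> HIT, frames=[3,4,5,1]
Step 6: ref 3 -> HIT, frames=[3,4,5,1]
Step 7: ref 1 -> HIT, frames=[3,4,5,1]
Step 8: ref 6 -> FAULT, evict 5, frames=[3,4,6,1]
At step 8: evicted page 5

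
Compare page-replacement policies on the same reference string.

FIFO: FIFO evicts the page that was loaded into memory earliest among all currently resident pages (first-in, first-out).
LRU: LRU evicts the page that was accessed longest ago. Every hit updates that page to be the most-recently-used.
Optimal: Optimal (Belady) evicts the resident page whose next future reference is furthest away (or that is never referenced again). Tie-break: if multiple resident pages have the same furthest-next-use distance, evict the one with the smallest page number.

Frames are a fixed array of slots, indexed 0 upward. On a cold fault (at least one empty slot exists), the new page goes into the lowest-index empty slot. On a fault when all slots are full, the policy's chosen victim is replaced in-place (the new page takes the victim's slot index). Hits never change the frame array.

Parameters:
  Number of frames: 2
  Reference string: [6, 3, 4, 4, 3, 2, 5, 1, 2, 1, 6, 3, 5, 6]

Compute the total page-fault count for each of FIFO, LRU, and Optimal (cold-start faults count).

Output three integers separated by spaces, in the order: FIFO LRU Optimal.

Answer: 11 11 9

Derivation:
--- FIFO ---
  step 0: ref 6 -> FAULT, frames=[6,-] (faults so far: 1)
  step 1: ref 3 -> FAULT, frames=[6,3] (faults so far: 2)
  step 2: ref 4 -> FAULT, evict 6, frames=[4,3] (faults so far: 3)
  step 3: ref 4 -> HIT, frames=[4,3] (faults so far: 3)
  step 4: ref 3 -> HIT, frames=[4,3] (faults so far: 3)
  step 5: ref 2 -> FAULT, evict 3, frames=[4,2] (faults so far: 4)
  step 6: ref 5 -> FAULT, evict 4, frames=[5,2] (faults so far: 5)
  step 7: ref 1 -> FAULT, evict 2, frames=[5,1] (faults so far: 6)
  step 8: ref 2 -> FAULT, evict 5, frames=[2,1] (faults so far: 7)
  step 9: ref 1 -> HIT, frames=[2,1] (faults so far: 7)
  step 10: ref 6 -> FAULT, evict 1, frames=[2,6] (faults so far: 8)
  step 11: ref 3 -> FAULT, evict 2, frames=[3,6] (faults so far: 9)
  step 12: ref 5 -> FAULT, evict 6, frames=[3,5] (faults so far: 10)
  step 13: ref 6 -> FAULT, evict 3, frames=[6,5] (faults so far: 11)
  FIFO total faults: 11
--- LRU ---
  step 0: ref 6 -> FAULT, frames=[6,-] (faults so far: 1)
  step 1: ref 3 -> FAULT, frames=[6,3] (faults so far: 2)
  step 2: ref 4 -> FAULT, evict 6, frames=[4,3] (faults so far: 3)
  step 3: ref 4 -> HIT, frames=[4,3] (faults so far: 3)
  step 4: ref 3 -> HIT, frames=[4,3] (faults so far: 3)
  step 5: ref 2 -> FAULT, evict 4, frames=[2,3] (faults so far: 4)
  step 6: ref 5 -> FAULT, evict 3, frames=[2,5] (faults so far: 5)
  step 7: ref 1 -> FAULT, evict 2, frames=[1,5] (faults so far: 6)
  step 8: ref 2 -> FAULT, evict 5, frames=[1,2] (faults so far: 7)
  step 9: ref 1 -> HIT, frames=[1,2] (faults so far: 7)
  step 10: ref 6 -> FAULT, evict 2, frames=[1,6] (faults so far: 8)
  step 11: ref 3 -> FAULT, evict 1, frames=[3,6] (faults so far: 9)
  step 12: ref 5 -> FAULT, evict 6, frames=[3,5] (faults so far: 10)
  step 13: ref 6 -> FAULT, evict 3, frames=[6,5] (faults so far: 11)
  LRU total faults: 11
--- Optimal ---
  step 0: ref 6 -> FAULT, frames=[6,-] (faults so far: 1)
  step 1: ref 3 -> FAULT, frames=[6,3] (faults so far: 2)
  step 2: ref 4 -> FAULT, evict 6, frames=[4,3] (faults so far: 3)
  step 3: ref 4 -> HIT, frames=[4,3] (faults so far: 3)
  step 4: ref 3 -> HIT, frames=[4,3] (faults so far: 3)
  step 5: ref 2 -> FAULT, evict 4, frames=[2,3] (faults so far: 4)
  step 6: ref 5 -> FAULT, evict 3, frames=[2,5] (faults so far: 5)
  step 7: ref 1 -> FAULT, evict 5, frames=[2,1] (faults so far: 6)
  step 8: ref 2 -> HIT, frames=[2,1] (faults so far: 6)
  step 9: ref 1 -> HIT, frames=[2,1] (faults so far: 6)
  step 10: ref 6 -> FAULT, evict 1, frames=[2,6] (faults so far: 7)
  step 11: ref 3 -> FAULT, evict 2, frames=[3,6] (faults so far: 8)
  step 12: ref 5 -> FAULT, evict 3, frames=[5,6] (faults so far: 9)
  step 13: ref 6 -> HIT, frames=[5,6] (faults so far: 9)
  Optimal total faults: 9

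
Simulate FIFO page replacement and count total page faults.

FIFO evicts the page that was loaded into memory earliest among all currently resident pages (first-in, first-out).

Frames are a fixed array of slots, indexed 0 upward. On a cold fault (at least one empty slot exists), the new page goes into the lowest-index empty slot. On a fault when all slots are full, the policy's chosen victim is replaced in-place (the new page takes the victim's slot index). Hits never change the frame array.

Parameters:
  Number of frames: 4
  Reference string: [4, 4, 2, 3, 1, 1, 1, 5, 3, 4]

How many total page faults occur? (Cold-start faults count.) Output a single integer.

Answer: 6

Derivation:
Step 0: ref 4 → FAULT, frames=[4,-,-,-]
Step 1: ref 4 → HIT, frames=[4,-,-,-]
Step 2: ref 2 → FAULT, frames=[4,2,-,-]
Step 3: ref 3 → FAULT, frames=[4,2,3,-]
Step 4: ref 1 → FAULT, frames=[4,2,3,1]
Step 5: ref 1 → HIT, frames=[4,2,3,1]
Step 6: ref 1 → HIT, frames=[4,2,3,1]
Step 7: ref 5 → FAULT (evict 4), frames=[5,2,3,1]
Step 8: ref 3 → HIT, frames=[5,2,3,1]
Step 9: ref 4 → FAULT (evict 2), frames=[5,4,3,1]
Total faults: 6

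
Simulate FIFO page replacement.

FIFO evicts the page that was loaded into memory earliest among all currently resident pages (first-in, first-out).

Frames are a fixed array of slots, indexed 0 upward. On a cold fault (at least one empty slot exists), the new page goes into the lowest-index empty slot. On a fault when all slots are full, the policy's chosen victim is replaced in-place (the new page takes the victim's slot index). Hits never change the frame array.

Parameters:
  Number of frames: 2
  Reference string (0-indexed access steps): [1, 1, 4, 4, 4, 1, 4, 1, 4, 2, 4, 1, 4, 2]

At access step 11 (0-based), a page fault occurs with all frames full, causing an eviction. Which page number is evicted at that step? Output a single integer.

Answer: 4

Derivation:
Step 0: ref 1 -> FAULT, frames=[1,-]
Step 1: ref 1 -> HIT, frames=[1,-]
Step 2: ref 4 -> FAULT, frames=[1,4]
Step 3: ref 4 -> HIT, frames=[1,4]
Step 4: ref 4 -> HIT, frames=[1,4]
Step 5: ref 1 -> HIT, frames=[1,4]
Step 6: ref 4 -> HIT, frames=[1,4]
Step 7: ref 1 -> HIT, frames=[1,4]
Step 8: ref 4 -> HIT, frames=[1,4]
Step 9: ref 2 -> FAULT, evict 1, frames=[2,4]
Step 10: ref 4 -> HIT, frames=[2,4]
Step 11: ref 1 -> FAULT, evict 4, frames=[2,1]
At step 11: evicted page 4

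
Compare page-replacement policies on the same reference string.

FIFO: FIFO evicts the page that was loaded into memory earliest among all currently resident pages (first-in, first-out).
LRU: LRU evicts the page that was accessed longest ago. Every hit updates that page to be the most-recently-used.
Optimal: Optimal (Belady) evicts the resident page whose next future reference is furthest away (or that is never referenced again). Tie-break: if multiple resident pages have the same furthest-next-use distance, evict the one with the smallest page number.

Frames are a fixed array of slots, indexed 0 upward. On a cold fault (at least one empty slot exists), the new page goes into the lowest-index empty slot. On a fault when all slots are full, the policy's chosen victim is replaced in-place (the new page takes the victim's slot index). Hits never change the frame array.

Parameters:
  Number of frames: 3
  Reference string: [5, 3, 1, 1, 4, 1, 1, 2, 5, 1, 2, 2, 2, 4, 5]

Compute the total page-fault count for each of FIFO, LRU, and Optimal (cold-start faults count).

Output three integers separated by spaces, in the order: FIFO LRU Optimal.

--- FIFO ---
  step 0: ref 5 -> FAULT, frames=[5,-,-] (faults so far: 1)
  step 1: ref 3 -> FAULT, frames=[5,3,-] (faults so far: 2)
  step 2: ref 1 -> FAULT, frames=[5,3,1] (faults so far: 3)
  step 3: ref 1 -> HIT, frames=[5,3,1] (faults so far: 3)
  step 4: ref 4 -> FAULT, evict 5, frames=[4,3,1] (faults so far: 4)
  step 5: ref 1 -> HIT, frames=[4,3,1] (faults so far: 4)
  step 6: ref 1 -> HIT, frames=[4,3,1] (faults so far: 4)
  step 7: ref 2 -> FAULT, evict 3, frames=[4,2,1] (faults so far: 5)
  step 8: ref 5 -> FAULT, evict 1, frames=[4,2,5] (faults so far: 6)
  step 9: ref 1 -> FAULT, evict 4, frames=[1,2,5] (faults so far: 7)
  step 10: ref 2 -> HIT, frames=[1,2,5] (faults so far: 7)
  step 11: ref 2 -> HIT, frames=[1,2,5] (faults so far: 7)
  step 12: ref 2 -> HIT, frames=[1,2,5] (faults so far: 7)
  step 13: ref 4 -> FAULT, evict 2, frames=[1,4,5] (faults so far: 8)
  step 14: ref 5 -> HIT, frames=[1,4,5] (faults so far: 8)
  FIFO total faults: 8
--- LRU ---
  step 0: ref 5 -> FAULT, frames=[5,-,-] (faults so far: 1)
  step 1: ref 3 -> FAULT, frames=[5,3,-] (faults so far: 2)
  step 2: ref 1 -> FAULT, frames=[5,3,1] (faults so far: 3)
  step 3: ref 1 -> HIT, frames=[5,3,1] (faults so far: 3)
  step 4: ref 4 -> FAULT, evict 5, frames=[4,3,1] (faults so far: 4)
  step 5: ref 1 -> HIT, frames=[4,3,1] (faults so far: 4)
  step 6: ref 1 -> HIT, frames=[4,3,1] (faults so far: 4)
  step 7: ref 2 -> FAULT, evict 3, frames=[4,2,1] (faults so far: 5)
  step 8: ref 5 -> FAULT, evict 4, frames=[5,2,1] (faults so far: 6)
  step 9: ref 1 -> HIT, frames=[5,2,1] (faults so far: 6)
  step 10: ref 2 -> HIT, frames=[5,2,1] (faults so far: 6)
  step 11: ref 2 -> HIT, frames=[5,2,1] (faults so far: 6)
  step 12: ref 2 -> HIT, frames=[5,2,1] (faults so far: 6)
  step 13: ref 4 -> FAULT, evict 5, frames=[4,2,1] (faults so far: 7)
  step 14: ref 5 -> FAULT, evict 1, frames=[4,2,5] (faults so far: 8)
  LRU total faults: 8
--- Optimal ---
  step 0: ref 5 -> FAULT, frames=[5,-,-] (faults so far: 1)
  step 1: ref 3 -> FAULT, frames=[5,3,-] (faults so far: 2)
  step 2: ref 1 -> FAULT, frames=[5,3,1] (faults so far: 3)
  step 3: ref 1 -> HIT, frames=[5,3,1] (faults so far: 3)
  step 4: ref 4 -> FAULT, evict 3, frames=[5,4,1] (faults so far: 4)
  step 5: ref 1 -> HIT, frames=[5,4,1] (faults so far: 4)
  step 6: ref 1 -> HIT, frames=[5,4,1] (faults so far: 4)
  step 7: ref 2 -> FAULT, evict 4, frames=[5,2,1] (faults so far: 5)
  step 8: ref 5 -> HIT, frames=[5,2,1] (faults so far: 5)
  step 9: ref 1 -> HIT, frames=[5,2,1] (faults so far: 5)
  step 10: ref 2 -> HIT, frames=[5,2,1] (faults so far: 5)
  step 11: ref 2 -> HIT, frames=[5,2,1] (faults so far: 5)
  step 12: ref 2 -> HIT, frames=[5,2,1] (faults so far: 5)
  step 13: ref 4 -> FAULT, evict 1, frames=[5,2,4] (faults so far: 6)
  step 14: ref 5 -> HIT, frames=[5,2,4] (faults so far: 6)
  Optimal total faults: 6

Answer: 8 8 6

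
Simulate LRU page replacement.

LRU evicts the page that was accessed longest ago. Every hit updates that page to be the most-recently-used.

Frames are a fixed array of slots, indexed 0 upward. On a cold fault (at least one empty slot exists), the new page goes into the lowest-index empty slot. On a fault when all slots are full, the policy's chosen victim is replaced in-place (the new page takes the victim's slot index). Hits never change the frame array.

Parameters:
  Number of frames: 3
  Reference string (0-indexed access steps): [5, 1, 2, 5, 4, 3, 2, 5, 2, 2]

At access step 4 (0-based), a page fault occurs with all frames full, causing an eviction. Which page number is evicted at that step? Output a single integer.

Step 0: ref 5 -> FAULT, frames=[5,-,-]
Step 1: ref 1 -> FAULT, frames=[5,1,-]
Step 2: ref 2 -> FAULT, frames=[5,1,2]
Step 3: ref 5 -> HIT, frames=[5,1,2]
Step 4: ref 4 -> FAULT, evict 1, frames=[5,4,2]
At step 4: evicted page 1

Answer: 1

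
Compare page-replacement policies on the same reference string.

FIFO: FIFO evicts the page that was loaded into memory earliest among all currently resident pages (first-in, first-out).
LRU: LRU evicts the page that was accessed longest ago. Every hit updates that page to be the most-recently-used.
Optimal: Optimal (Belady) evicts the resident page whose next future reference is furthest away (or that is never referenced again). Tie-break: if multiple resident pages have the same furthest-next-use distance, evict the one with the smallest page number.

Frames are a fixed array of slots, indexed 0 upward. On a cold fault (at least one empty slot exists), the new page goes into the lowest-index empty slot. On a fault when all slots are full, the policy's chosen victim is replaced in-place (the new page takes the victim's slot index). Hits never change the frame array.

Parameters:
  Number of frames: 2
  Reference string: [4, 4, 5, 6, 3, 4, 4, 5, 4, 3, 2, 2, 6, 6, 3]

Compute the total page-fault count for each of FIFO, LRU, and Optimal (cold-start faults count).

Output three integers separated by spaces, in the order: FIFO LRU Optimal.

--- FIFO ---
  step 0: ref 4 -> FAULT, frames=[4,-] (faults so far: 1)
  step 1: ref 4 -> HIT, frames=[4,-] (faults so far: 1)
  step 2: ref 5 -> FAULT, frames=[4,5] (faults so far: 2)
  step 3: ref 6 -> FAULT, evict 4, frames=[6,5] (faults so far: 3)
  step 4: ref 3 -> FAULT, evict 5, frames=[6,3] (faults so far: 4)
  step 5: ref 4 -> FAULT, evict 6, frames=[4,3] (faults so far: 5)
  step 6: ref 4 -> HIT, frames=[4,3] (faults so far: 5)
  step 7: ref 5 -> FAULT, evict 3, frames=[4,5] (faults so far: 6)
  step 8: ref 4 -> HIT, frames=[4,5] (faults so far: 6)
  step 9: ref 3 -> FAULT, evict 4, frames=[3,5] (faults so far: 7)
  step 10: ref 2 -> FAULT, evict 5, frames=[3,2] (faults so far: 8)
  step 11: ref 2 -> HIT, frames=[3,2] (faults so far: 8)
  step 12: ref 6 -> FAULT, evict 3, frames=[6,2] (faults so far: 9)
  step 13: ref 6 -> HIT, frames=[6,2] (faults so far: 9)
  step 14: ref 3 -> FAULT, evict 2, frames=[6,3] (faults so far: 10)
  FIFO total faults: 10
--- LRU ---
  step 0: ref 4 -> FAULT, frames=[4,-] (faults so far: 1)
  step 1: ref 4 -> HIT, frames=[4,-] (faults so far: 1)
  step 2: ref 5 -> FAULT, frames=[4,5] (faults so far: 2)
  step 3: ref 6 -> FAULT, evict 4, frames=[6,5] (faults so far: 3)
  step 4: ref 3 -> FAULT, evict 5, frames=[6,3] (faults so far: 4)
  step 5: ref 4 -> FAULT, evict 6, frames=[4,3] (faults so far: 5)
  step 6: ref 4 -> HIT, frames=[4,3] (faults so far: 5)
  step 7: ref 5 -> FAULT, evict 3, frames=[4,5] (faults so far: 6)
  step 8: ref 4 -> HIT, frames=[4,5] (faults so far: 6)
  step 9: ref 3 -> FAULT, evict 5, frames=[4,3] (faults so far: 7)
  step 10: ref 2 -> FAULT, evict 4, frames=[2,3] (faults so far: 8)
  step 11: ref 2 -> HIT, frames=[2,3] (faults so far: 8)
  step 12: ref 6 -> FAULT, evict 3, frames=[2,6] (faults so far: 9)
  step 13: ref 6 -> HIT, frames=[2,6] (faults so far: 9)
  step 14: ref 3 -> FAULT, evict 2, frames=[3,6] (faults so far: 10)
  LRU total faults: 10
--- Optimal ---
  step 0: ref 4 -> FAULT, frames=[4,-] (faults so far: 1)
  step 1: ref 4 -> HIT, frames=[4,-] (faults so far: 1)
  step 2: ref 5 -> FAULT, frames=[4,5] (faults so far: 2)
  step 3: ref 6 -> FAULT, evict 5, frames=[4,6] (faults so far: 3)
  step 4: ref 3 -> FAULT, evict 6, frames=[4,3] (faults so far: 4)
  step 5: ref 4 -> HIT, frames=[4,3] (faults so far: 4)
  step 6: ref 4 -> HIT, frames=[4,3] (faults so far: 4)
  step 7: ref 5 -> FAULT, evict 3, frames=[4,5] (faults so far: 5)
  step 8: ref 4 -> HIT, frames=[4,5] (faults so far: 5)
  step 9: ref 3 -> FAULT, evict 4, frames=[3,5] (faults so far: 6)
  step 10: ref 2 -> FAULT, evict 5, frames=[3,2] (faults so far: 7)
  step 11: ref 2 -> HIT, frames=[3,2] (faults so far: 7)
  step 12: ref 6 -> FAULT, evict 2, frames=[3,6] (faults so far: 8)
  step 13: ref 6 -> HIT, frames=[3,6] (faults so far: 8)
  step 14: ref 3 -> HIT, frames=[3,6] (faults so far: 8)
  Optimal total faults: 8

Answer: 10 10 8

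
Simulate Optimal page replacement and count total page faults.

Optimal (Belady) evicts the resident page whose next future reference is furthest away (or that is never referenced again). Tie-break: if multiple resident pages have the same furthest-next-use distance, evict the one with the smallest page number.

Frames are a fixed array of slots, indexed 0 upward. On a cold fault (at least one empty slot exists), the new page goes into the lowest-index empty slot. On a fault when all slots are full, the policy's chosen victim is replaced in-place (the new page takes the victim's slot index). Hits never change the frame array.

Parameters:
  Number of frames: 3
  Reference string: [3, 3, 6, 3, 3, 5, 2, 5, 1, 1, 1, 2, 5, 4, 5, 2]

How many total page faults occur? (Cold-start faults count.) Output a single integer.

Answer: 6

Derivation:
Step 0: ref 3 → FAULT, frames=[3,-,-]
Step 1: ref 3 → HIT, frames=[3,-,-]
Step 2: ref 6 → FAULT, frames=[3,6,-]
Step 3: ref 3 → HIT, frames=[3,6,-]
Step 4: ref 3 → HIT, frames=[3,6,-]
Step 5: ref 5 → FAULT, frames=[3,6,5]
Step 6: ref 2 → FAULT (evict 3), frames=[2,6,5]
Step 7: ref 5 → HIT, frames=[2,6,5]
Step 8: ref 1 → FAULT (evict 6), frames=[2,1,5]
Step 9: ref 1 → HIT, frames=[2,1,5]
Step 10: ref 1 → HIT, frames=[2,1,5]
Step 11: ref 2 → HIT, frames=[2,1,5]
Step 12: ref 5 → HIT, frames=[2,1,5]
Step 13: ref 4 → FAULT (evict 1), frames=[2,4,5]
Step 14: ref 5 → HIT, frames=[2,4,5]
Step 15: ref 2 → HIT, frames=[2,4,5]
Total faults: 6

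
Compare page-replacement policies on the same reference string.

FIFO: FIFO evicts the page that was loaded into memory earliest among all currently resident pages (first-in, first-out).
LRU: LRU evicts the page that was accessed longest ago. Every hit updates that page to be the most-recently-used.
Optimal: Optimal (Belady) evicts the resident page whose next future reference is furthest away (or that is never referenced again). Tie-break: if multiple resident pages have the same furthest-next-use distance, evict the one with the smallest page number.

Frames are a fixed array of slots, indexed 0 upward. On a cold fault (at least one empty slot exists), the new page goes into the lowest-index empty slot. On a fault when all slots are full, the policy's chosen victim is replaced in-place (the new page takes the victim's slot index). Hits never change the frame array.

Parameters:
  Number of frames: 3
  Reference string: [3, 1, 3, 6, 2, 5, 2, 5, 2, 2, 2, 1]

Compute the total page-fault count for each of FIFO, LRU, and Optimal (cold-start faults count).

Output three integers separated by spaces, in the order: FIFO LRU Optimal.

--- FIFO ---
  step 0: ref 3 -> FAULT, frames=[3,-,-] (faults so far: 1)
  step 1: ref 1 -> FAULT, frames=[3,1,-] (faults so far: 2)
  step 2: ref 3 -> HIT, frames=[3,1,-] (faults so far: 2)
  step 3: ref 6 -> FAULT, frames=[3,1,6] (faults so far: 3)
  step 4: ref 2 -> FAULT, evict 3, frames=[2,1,6] (faults so far: 4)
  step 5: ref 5 -> FAULT, evict 1, frames=[2,5,6] (faults so far: 5)
  step 6: ref 2 -> HIT, frames=[2,5,6] (faults so far: 5)
  step 7: ref 5 -> HIT, frames=[2,5,6] (faults so far: 5)
  step 8: ref 2 -> HIT, frames=[2,5,6] (faults so far: 5)
  step 9: ref 2 -> HIT, frames=[2,5,6] (faults so far: 5)
  step 10: ref 2 -> HIT, frames=[2,5,6] (faults so far: 5)
  step 11: ref 1 -> FAULT, evict 6, frames=[2,5,1] (faults so far: 6)
  FIFO total faults: 6
--- LRU ---
  step 0: ref 3 -> FAULT, frames=[3,-,-] (faults so far: 1)
  step 1: ref 1 -> FAULT, frames=[3,1,-] (faults so far: 2)
  step 2: ref 3 -> HIT, frames=[3,1,-] (faults so far: 2)
  step 3: ref 6 -> FAULT, frames=[3,1,6] (faults so far: 3)
  step 4: ref 2 -> FAULT, evict 1, frames=[3,2,6] (faults so far: 4)
  step 5: ref 5 -> FAULT, evict 3, frames=[5,2,6] (faults so far: 5)
  step 6: ref 2 -> HIT, frames=[5,2,6] (faults so far: 5)
  step 7: ref 5 -> HIT, frames=[5,2,6] (faults so far: 5)
  step 8: ref 2 -> HIT, frames=[5,2,6] (faults so far: 5)
  step 9: ref 2 -> HIT, frames=[5,2,6] (faults so far: 5)
  step 10: ref 2 -> HIT, frames=[5,2,6] (faults so far: 5)
  step 11: ref 1 -> FAULT, evict 6, frames=[5,2,1] (faults so far: 6)
  LRU total faults: 6
--- Optimal ---
  step 0: ref 3 -> FAULT, frames=[3,-,-] (faults so far: 1)
  step 1: ref 1 -> FAULT, frames=[3,1,-] (faults so far: 2)
  step 2: ref 3 -> HIT, frames=[3,1,-] (faults so far: 2)
  step 3: ref 6 -> FAULT, frames=[3,1,6] (faults so far: 3)
  step 4: ref 2 -> FAULT, evict 3, frames=[2,1,6] (faults so far: 4)
  step 5: ref 5 -> FAULT, evict 6, frames=[2,1,5] (faults so far: 5)
  step 6: ref 2 -> HIT, frames=[2,1,5] (faults so far: 5)
  step 7: ref 5 -> HIT, frames=[2,1,5] (faults so far: 5)
  step 8: ref 2 -> HIT, frames=[2,1,5] (faults so far: 5)
  step 9: ref 2 -> HIT, frames=[2,1,5] (faults so far: 5)
  step 10: ref 2 -> HIT, frames=[2,1,5] (faults so far: 5)
  step 11: ref 1 -> HIT, frames=[2,1,5] (faults so far: 5)
  Optimal total faults: 5

Answer: 6 6 5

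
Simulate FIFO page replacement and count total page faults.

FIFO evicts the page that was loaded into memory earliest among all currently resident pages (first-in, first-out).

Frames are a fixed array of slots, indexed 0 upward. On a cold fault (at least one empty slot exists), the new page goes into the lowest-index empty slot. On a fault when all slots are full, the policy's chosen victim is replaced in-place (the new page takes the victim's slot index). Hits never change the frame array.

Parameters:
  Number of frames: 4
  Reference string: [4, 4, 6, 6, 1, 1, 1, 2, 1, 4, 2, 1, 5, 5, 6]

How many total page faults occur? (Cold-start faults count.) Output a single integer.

Answer: 5

Derivation:
Step 0: ref 4 → FAULT, frames=[4,-,-,-]
Step 1: ref 4 → HIT, frames=[4,-,-,-]
Step 2: ref 6 → FAULT, frames=[4,6,-,-]
Step 3: ref 6 → HIT, frames=[4,6,-,-]
Step 4: ref 1 → FAULT, frames=[4,6,1,-]
Step 5: ref 1 → HIT, frames=[4,6,1,-]
Step 6: ref 1 → HIT, frames=[4,6,1,-]
Step 7: ref 2 → FAULT, frames=[4,6,1,2]
Step 8: ref 1 → HIT, frames=[4,6,1,2]
Step 9: ref 4 → HIT, frames=[4,6,1,2]
Step 10: ref 2 → HIT, frames=[4,6,1,2]
Step 11: ref 1 → HIT, frames=[4,6,1,2]
Step 12: ref 5 → FAULT (evict 4), frames=[5,6,1,2]
Step 13: ref 5 → HIT, frames=[5,6,1,2]
Step 14: ref 6 → HIT, frames=[5,6,1,2]
Total faults: 5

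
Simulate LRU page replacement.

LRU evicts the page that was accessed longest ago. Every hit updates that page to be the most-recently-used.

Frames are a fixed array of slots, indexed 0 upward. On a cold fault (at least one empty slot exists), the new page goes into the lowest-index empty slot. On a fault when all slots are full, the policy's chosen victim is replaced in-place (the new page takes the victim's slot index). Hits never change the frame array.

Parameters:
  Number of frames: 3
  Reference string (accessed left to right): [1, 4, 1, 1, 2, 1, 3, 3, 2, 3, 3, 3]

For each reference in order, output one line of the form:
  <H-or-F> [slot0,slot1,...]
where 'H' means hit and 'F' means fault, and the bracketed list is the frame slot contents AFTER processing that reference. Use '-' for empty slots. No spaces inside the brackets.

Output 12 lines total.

F [1,-,-]
F [1,4,-]
H [1,4,-]
H [1,4,-]
F [1,4,2]
H [1,4,2]
F [1,3,2]
H [1,3,2]
H [1,3,2]
H [1,3,2]
H [1,3,2]
H [1,3,2]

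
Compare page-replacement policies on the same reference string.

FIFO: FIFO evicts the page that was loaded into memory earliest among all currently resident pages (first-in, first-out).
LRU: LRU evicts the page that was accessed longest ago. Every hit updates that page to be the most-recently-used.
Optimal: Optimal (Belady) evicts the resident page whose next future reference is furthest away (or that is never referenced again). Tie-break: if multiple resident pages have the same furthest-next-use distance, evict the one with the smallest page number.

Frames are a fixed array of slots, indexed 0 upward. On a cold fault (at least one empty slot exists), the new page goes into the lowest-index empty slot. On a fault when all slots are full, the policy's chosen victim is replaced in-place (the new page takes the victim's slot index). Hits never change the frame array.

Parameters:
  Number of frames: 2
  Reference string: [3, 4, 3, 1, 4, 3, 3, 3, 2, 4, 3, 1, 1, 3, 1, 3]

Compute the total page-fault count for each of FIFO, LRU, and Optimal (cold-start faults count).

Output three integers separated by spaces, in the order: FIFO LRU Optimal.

--- FIFO ---
  step 0: ref 3 -> FAULT, frames=[3,-] (faults so far: 1)
  step 1: ref 4 -> FAULT, frames=[3,4] (faults so far: 2)
  step 2: ref 3 -> HIT, frames=[3,4] (faults so far: 2)
  step 3: ref 1 -> FAULT, evict 3, frames=[1,4] (faults so far: 3)
  step 4: ref 4 -> HIT, frames=[1,4] (faults so far: 3)
  step 5: ref 3 -> FAULT, evict 4, frames=[1,3] (faults so far: 4)
  step 6: ref 3 -> HIT, frames=[1,3] (faults so far: 4)
  step 7: ref 3 -> HIT, frames=[1,3] (faults so far: 4)
  step 8: ref 2 -> FAULT, evict 1, frames=[2,3] (faults so far: 5)
  step 9: ref 4 -> FAULT, evict 3, frames=[2,4] (faults so far: 6)
  step 10: ref 3 -> FAULT, evict 2, frames=[3,4] (faults so far: 7)
  step 11: ref 1 -> FAULT, evict 4, frames=[3,1] (faults so far: 8)
  step 12: ref 1 -> HIT, frames=[3,1] (faults so far: 8)
  step 13: ref 3 -> HIT, frames=[3,1] (faults so far: 8)
  step 14: ref 1 -> HIT, frames=[3,1] (faults so far: 8)
  step 15: ref 3 -> HIT, frames=[3,1] (faults so far: 8)
  FIFO total faults: 8
--- LRU ---
  step 0: ref 3 -> FAULT, frames=[3,-] (faults so far: 1)
  step 1: ref 4 -> FAULT, frames=[3,4] (faults so far: 2)
  step 2: ref 3 -> HIT, frames=[3,4] (faults so far: 2)
  step 3: ref 1 -> FAULT, evict 4, frames=[3,1] (faults so far: 3)
  step 4: ref 4 -> FAULT, evict 3, frames=[4,1] (faults so far: 4)
  step 5: ref 3 -> FAULT, evict 1, frames=[4,3] (faults so far: 5)
  step 6: ref 3 -> HIT, frames=[4,3] (faults so far: 5)
  step 7: ref 3 -> HIT, frames=[4,3] (faults so far: 5)
  step 8: ref 2 -> FAULT, evict 4, frames=[2,3] (faults so far: 6)
  step 9: ref 4 -> FAULT, evict 3, frames=[2,4] (faults so far: 7)
  step 10: ref 3 -> FAULT, evict 2, frames=[3,4] (faults so far: 8)
  step 11: ref 1 -> FAULT, evict 4, frames=[3,1] (faults so far: 9)
  step 12: ref 1 -> HIT, frames=[3,1] (faults so far: 9)
  step 13: ref 3 -> HIT, frames=[3,1] (faults so far: 9)
  step 14: ref 1 -> HIT, frames=[3,1] (faults so far: 9)
  step 15: ref 3 -> HIT, frames=[3,1] (faults so far: 9)
  LRU total faults: 9
--- Optimal ---
  step 0: ref 3 -> FAULT, frames=[3,-] (faults so far: 1)
  step 1: ref 4 -> FAULT, frames=[3,4] (faults so far: 2)
  step 2: ref 3 -> HIT, frames=[3,4] (faults so far: 2)
  step 3: ref 1 -> FAULT, evict 3, frames=[1,4] (faults so far: 3)
  step 4: ref 4 -> HIT, frames=[1,4] (faults so far: 3)
  step 5: ref 3 -> FAULT, evict 1, frames=[3,4] (faults so far: 4)
  step 6: ref 3 -> HIT, frames=[3,4] (faults so far: 4)
  step 7: ref 3 -> HIT, frames=[3,4] (faults so far: 4)
  step 8: ref 2 -> FAULT, evict 3, frames=[2,4] (faults so far: 5)
  step 9: ref 4 -> HIT, frames=[2,4] (faults so far: 5)
  step 10: ref 3 -> FAULT, evict 2, frames=[3,4] (faults so far: 6)
  step 11: ref 1 -> FAULT, evict 4, frames=[3,1] (faults so far: 7)
  step 12: ref 1 -> HIT, frames=[3,1] (faults so far: 7)
  step 13: ref 3 -> HIT, frames=[3,1] (faults so far: 7)
  step 14: ref 1 -> HIT, frames=[3,1] (faults so far: 7)
  step 15: ref 3 -> HIT, frames=[3,1] (faults so far: 7)
  Optimal total faults: 7

Answer: 8 9 7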